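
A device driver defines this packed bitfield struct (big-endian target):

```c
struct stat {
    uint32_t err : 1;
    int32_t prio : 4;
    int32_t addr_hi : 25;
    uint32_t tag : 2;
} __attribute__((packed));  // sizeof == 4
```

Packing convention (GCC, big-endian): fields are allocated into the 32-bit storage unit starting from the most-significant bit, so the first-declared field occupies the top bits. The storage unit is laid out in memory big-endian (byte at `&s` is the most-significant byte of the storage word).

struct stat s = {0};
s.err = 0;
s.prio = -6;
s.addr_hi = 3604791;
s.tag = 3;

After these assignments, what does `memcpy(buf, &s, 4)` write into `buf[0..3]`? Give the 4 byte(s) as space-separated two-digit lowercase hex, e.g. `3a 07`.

50 dc 04 df

err:1 = 0 → 0x0 << 31 → word 0x00000000
prio:4 = -6 → 0xa << 27 → word 0x50000000
addr_hi:25 = 3604791 → 0x370137 << 2 → word 0x50dc04dc
tag:2 = 3 → 0x3 << 0 → word 0x50dc04df
word = 0x50dc04df → big-endian bytes:
  [0]=0x50  [1]=0xdc  [2]=0x04  [3]=0xdf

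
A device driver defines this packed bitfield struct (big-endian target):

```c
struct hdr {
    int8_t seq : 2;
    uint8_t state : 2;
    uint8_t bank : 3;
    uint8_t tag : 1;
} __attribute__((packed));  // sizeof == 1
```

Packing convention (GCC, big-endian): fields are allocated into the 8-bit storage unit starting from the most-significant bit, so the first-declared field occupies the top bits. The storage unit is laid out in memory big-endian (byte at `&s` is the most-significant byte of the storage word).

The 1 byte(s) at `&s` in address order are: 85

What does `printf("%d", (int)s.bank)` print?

2

[0]=0x85 (big-endian) → word 0x85
seq:2 @ bit 6 → (0x85>>6)&0x3 = 0x2
state:2 @ bit 4 → (0x85>>4)&0x3 = 0x0
bank:3 @ bit 1 → (0x85>>1)&0x7 = 0x2  ←
tag:1 @ bit 0 → (0x85>>0)&0x1 = 0x1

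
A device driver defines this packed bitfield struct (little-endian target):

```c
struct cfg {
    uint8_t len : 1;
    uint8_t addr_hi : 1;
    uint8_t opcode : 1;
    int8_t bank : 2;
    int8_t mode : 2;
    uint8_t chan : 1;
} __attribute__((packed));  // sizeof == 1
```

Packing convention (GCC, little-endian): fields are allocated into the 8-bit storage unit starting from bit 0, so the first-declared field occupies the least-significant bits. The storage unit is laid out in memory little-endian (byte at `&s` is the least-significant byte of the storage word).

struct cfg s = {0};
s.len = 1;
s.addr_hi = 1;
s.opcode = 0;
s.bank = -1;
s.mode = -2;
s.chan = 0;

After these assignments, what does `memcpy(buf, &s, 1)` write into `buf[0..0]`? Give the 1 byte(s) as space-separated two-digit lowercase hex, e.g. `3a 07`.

5b

[0+:1] len=1 & 0x1 = 0x1; word=0x01
[1+:1] addr_hi=1 & 0x1 = 0x1; word=0x03
[2+:1] opcode=0 & 0x1 = 0x0; word=0x03
[3+:2] bank=-1 & 0x3 = 0x3; word=0x1b
[5+:2] mode=-2 & 0x3 = 0x2; word=0x5b
[7+:1] chan=0 & 0x1 = 0x0; word=0x5b
word = 0x5b → little-endian bytes:
  [0]=0x5b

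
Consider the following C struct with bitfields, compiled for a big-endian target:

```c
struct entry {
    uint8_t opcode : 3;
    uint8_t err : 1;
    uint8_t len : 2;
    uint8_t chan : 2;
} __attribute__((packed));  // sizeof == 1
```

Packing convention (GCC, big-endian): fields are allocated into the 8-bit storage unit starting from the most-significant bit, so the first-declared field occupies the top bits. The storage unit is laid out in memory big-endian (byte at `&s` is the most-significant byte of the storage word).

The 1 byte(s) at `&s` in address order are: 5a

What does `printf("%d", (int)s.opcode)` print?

2

[0]=0x5a (big-endian) → word 0x5a
opcode [5+:3] = (word>>5) & 0x7 = 2  ←
err [4+:1] = (word>>4) & 0x1 = 1
len [2+:2] = (word>>2) & 0x3 = 2
chan [0+:2] = (word>>0) & 0x3 = 2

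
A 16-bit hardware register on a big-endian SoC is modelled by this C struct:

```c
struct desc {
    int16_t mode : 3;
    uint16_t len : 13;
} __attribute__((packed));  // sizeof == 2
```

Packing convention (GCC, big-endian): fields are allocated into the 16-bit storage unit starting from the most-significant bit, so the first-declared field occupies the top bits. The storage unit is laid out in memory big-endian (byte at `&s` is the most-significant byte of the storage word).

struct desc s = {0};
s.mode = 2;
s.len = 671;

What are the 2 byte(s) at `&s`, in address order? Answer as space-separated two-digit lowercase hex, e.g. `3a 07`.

42 9f

mode:3 = 2 → 0x2 << 13 → word 0x4000
len:13 = 671 → 0x29f << 0 → word 0x429f
word = 0x429f → big-endian bytes:
  [0]=0x42  [1]=0x9f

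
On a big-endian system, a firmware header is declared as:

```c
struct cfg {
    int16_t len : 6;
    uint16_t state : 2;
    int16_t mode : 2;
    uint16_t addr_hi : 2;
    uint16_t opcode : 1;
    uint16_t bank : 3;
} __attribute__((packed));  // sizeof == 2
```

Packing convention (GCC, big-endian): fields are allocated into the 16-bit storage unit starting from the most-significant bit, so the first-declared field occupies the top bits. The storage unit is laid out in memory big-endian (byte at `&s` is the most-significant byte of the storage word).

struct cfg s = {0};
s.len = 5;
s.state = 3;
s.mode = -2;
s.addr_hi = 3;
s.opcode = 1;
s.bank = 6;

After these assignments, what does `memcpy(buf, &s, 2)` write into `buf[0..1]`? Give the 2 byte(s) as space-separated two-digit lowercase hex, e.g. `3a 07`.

len:6 = 5 → 0x5 << 10 → word 0x1400
state:2 = 3 → 0x3 << 8 → word 0x1700
mode:2 = -2 → 0x2 << 6 → word 0x1780
addr_hi:2 = 3 → 0x3 << 4 → word 0x17b0
opcode:1 = 1 → 0x1 << 3 → word 0x17b8
bank:3 = 6 → 0x6 << 0 → word 0x17be
word = 0x17be → big-endian bytes:
  [0]=0x17  [1]=0xbe

17 be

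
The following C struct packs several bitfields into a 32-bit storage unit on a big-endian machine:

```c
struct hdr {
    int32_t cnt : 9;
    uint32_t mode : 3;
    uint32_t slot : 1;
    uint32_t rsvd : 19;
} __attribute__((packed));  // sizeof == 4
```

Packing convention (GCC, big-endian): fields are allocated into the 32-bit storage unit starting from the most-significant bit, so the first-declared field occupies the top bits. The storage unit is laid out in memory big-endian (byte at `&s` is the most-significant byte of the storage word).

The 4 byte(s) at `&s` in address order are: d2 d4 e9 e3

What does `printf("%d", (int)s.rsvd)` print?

322019

[0]=0xd2 [1]=0xd4 [2]=0xe9 [3]=0xe3 (big-endian) → word 0xd2d4e9e3
cnt [23+:9] = (word>>23) & 0x1ff = 421
mode [20+:3] = (word>>20) & 0x7 = 5
slot [19+:1] = (word>>19) & 0x1 = 0
rsvd [0+:19] = (word>>0) & 0x7ffff = 322019  ←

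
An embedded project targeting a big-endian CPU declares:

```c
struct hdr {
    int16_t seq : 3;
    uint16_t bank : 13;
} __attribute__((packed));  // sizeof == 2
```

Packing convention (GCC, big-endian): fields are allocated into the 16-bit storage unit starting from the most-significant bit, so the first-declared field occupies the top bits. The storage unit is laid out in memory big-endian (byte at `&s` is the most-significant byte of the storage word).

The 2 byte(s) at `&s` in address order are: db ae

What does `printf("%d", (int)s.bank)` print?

[0]=0xdb [1]=0xae (big-endian) → word 0xdbae
seq:3 @ bit 13 → (0xdbae>>13)&0x7 = 0x6
bank:13 @ bit 0 → (0xdbae>>0)&0x1fff = 0x1bae  ←

7086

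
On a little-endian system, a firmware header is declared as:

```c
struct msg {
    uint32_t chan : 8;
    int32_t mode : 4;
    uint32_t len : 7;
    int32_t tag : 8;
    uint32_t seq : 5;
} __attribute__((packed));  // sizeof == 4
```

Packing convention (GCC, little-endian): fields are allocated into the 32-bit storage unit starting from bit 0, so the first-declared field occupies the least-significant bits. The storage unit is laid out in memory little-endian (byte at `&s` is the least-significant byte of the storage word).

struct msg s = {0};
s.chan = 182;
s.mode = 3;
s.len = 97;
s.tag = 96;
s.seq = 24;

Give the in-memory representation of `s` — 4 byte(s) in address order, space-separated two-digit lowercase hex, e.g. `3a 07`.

[0+:8] chan=182 & 0xff = 0xb6; word=0x000000b6
[8+:4] mode=3 & 0xf = 0x3; word=0x000003b6
[12+:7] len=97 & 0x7f = 0x61; word=0x000613b6
[19+:8] tag=96 & 0xff = 0x60; word=0x030613b6
[27+:5] seq=24 & 0x1f = 0x18; word=0xc30613b6
word = 0xc30613b6 → little-endian bytes:
  [0]=0xb6  [1]=0x13  [2]=0x06  [3]=0xc3

b6 13 06 c3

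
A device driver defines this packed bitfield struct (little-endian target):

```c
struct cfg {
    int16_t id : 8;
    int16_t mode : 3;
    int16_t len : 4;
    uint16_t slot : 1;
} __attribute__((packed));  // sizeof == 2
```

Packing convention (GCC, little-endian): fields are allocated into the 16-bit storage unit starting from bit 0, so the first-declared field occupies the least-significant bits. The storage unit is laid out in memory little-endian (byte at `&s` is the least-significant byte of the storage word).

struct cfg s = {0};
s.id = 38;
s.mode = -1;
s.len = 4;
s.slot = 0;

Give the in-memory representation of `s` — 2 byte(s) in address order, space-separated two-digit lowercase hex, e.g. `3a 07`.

[0+:8] id=38 & 0xff = 0x26; word=0x0026
[8+:3] mode=-1 & 0x7 = 0x7; word=0x0726
[11+:4] len=4 & 0xf = 0x4; word=0x2726
[15+:1] slot=0 & 0x1 = 0x0; word=0x2726
word = 0x2726 → little-endian bytes:
  [0]=0x26  [1]=0x27

26 27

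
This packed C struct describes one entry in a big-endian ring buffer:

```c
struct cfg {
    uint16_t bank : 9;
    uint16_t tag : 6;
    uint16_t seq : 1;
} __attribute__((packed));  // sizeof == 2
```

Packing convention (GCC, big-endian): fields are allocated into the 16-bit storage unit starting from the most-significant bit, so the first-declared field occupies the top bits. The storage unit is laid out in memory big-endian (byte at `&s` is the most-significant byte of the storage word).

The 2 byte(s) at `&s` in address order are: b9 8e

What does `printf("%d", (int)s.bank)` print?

371

[0]=0xb9 [1]=0x8e (big-endian) → word 0xb98e
bank [7+:9] = (word>>7) & 0x1ff = 371  ←
tag [1+:6] = (word>>1) & 0x3f = 7
seq [0+:1] = (word>>0) & 0x1 = 0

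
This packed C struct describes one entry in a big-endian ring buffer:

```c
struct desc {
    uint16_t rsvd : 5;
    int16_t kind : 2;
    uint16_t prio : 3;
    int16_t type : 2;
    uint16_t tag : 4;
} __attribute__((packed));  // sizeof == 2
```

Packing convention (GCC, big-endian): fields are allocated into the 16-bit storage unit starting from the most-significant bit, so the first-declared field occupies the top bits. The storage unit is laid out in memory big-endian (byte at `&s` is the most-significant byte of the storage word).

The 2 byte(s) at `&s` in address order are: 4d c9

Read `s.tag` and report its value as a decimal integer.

[0]=0x4d [1]=0xc9 (big-endian) → word 0x4dc9
rsvd:5 @ bit 11 → (0x4dc9>>11)&0x1f = 0x9
kind:2 @ bit 9 → (0x4dc9>>9)&0x3 = 0x2
prio:3 @ bit 6 → (0x4dc9>>6)&0x7 = 0x7
type:2 @ bit 4 → (0x4dc9>>4)&0x3 = 0x0
tag:4 @ bit 0 → (0x4dc9>>0)&0xf = 0x9  ←

9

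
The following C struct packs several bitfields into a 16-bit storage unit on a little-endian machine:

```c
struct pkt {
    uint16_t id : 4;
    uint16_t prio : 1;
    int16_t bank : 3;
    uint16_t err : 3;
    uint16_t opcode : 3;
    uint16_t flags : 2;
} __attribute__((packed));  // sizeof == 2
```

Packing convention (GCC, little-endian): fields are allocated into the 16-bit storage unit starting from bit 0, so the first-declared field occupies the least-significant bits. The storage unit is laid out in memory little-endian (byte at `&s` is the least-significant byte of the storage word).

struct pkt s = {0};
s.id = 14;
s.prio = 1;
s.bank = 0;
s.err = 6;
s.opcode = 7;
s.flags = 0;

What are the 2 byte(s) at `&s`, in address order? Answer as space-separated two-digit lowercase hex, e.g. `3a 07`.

id:4 = 14 → 0xe << 0 → word 0x000e
prio:1 = 1 → 0x1 << 4 → word 0x001e
bank:3 = 0 → 0x0 << 5 → word 0x001e
err:3 = 6 → 0x6 << 8 → word 0x061e
opcode:3 = 7 → 0x7 << 11 → word 0x3e1e
flags:2 = 0 → 0x0 << 14 → word 0x3e1e
word = 0x3e1e → little-endian bytes:
  [0]=0x1e  [1]=0x3e

1e 3e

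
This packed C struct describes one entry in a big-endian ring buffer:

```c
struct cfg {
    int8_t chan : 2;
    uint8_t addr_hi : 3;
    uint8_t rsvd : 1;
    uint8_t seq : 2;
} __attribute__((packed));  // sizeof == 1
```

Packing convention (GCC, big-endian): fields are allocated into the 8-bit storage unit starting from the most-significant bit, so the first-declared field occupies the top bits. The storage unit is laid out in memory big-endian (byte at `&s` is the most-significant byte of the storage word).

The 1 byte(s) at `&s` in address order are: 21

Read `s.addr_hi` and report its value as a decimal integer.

4

[0]=0x21 (big-endian) → word 0x21
chan [6+:2] = (word>>6) & 0x3 = 0
addr_hi [3+:3] = (word>>3) & 0x7 = 4  ←
rsvd [2+:1] = (word>>2) & 0x1 = 0
seq [0+:2] = (word>>0) & 0x3 = 1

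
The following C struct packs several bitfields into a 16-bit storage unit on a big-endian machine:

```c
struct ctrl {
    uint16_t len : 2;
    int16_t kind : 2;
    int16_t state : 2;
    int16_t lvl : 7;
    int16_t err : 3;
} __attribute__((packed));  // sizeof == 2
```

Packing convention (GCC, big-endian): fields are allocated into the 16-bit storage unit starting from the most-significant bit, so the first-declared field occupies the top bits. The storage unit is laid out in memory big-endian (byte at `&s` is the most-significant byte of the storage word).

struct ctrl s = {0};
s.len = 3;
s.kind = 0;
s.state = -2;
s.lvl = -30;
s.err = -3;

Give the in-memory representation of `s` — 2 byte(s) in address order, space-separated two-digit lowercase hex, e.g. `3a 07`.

cb 15

len (2b) val=3 bits=0x3 at bit 14: 0xc000
kind (2b) val=0 bits=0x0 at bit 12: 0xc000
state (2b) val=-2 bits=0x2 at bit 10: 0xc800
lvl (7b) val=-30 bits=0x62 at bit 3: 0xcb10
err (3b) val=-3 bits=0x5 at bit 0: 0xcb15
word = 0xcb15 → big-endian bytes:
  [0]=0xcb  [1]=0x15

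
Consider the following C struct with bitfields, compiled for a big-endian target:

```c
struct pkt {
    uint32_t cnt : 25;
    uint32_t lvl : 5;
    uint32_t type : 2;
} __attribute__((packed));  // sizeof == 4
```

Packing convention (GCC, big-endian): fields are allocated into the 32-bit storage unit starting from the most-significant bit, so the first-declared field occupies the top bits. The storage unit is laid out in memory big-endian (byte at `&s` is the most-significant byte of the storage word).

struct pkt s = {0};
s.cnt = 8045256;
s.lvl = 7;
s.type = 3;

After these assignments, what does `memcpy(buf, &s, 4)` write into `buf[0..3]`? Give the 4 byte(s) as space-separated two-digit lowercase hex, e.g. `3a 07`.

3d 61 64 1f

cnt:25 = 8045256 → 0x7ac2c8 << 7 → word 0x3d616400
lvl:5 = 7 → 0x7 << 2 → word 0x3d61641c
type:2 = 3 → 0x3 << 0 → word 0x3d61641f
word = 0x3d61641f → big-endian bytes:
  [0]=0x3d  [1]=0x61  [2]=0x64  [3]=0x1f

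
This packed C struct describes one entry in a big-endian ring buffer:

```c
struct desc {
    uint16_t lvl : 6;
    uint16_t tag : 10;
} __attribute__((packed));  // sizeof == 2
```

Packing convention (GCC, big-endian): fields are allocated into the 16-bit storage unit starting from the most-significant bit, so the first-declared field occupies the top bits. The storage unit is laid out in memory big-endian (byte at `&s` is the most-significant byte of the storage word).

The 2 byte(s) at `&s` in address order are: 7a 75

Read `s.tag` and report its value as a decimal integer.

[0]=0x7a [1]=0x75 (big-endian) → word 0x7a75
lvl [10+:6] = (word>>10) & 0x3f = 30
tag [0+:10] = (word>>0) & 0x3ff = 629  ←

629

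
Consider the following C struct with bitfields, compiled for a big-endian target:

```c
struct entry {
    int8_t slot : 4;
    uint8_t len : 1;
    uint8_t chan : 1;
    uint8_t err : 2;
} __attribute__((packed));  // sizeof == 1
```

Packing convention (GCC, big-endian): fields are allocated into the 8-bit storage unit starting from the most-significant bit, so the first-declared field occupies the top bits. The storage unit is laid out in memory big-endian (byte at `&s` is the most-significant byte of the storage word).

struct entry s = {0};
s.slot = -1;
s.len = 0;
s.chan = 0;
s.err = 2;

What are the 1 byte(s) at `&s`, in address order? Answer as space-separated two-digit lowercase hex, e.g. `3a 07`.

slot (4b) val=-1 bits=0xf at bit 4: 0xf0
len (1b) val=0 bits=0x0 at bit 3: 0xf0
chan (1b) val=0 bits=0x0 at bit 2: 0xf0
err (2b) val=2 bits=0x2 at bit 0: 0xf2
word = 0xf2 → big-endian bytes:
  [0]=0xf2

f2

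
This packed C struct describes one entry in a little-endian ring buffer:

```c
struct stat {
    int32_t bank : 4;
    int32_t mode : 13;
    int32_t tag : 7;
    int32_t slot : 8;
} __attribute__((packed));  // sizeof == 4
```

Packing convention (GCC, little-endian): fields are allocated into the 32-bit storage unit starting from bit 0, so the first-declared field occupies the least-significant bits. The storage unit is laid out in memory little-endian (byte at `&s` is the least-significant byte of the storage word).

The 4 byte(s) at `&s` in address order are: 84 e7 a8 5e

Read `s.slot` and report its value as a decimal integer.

94

[0]=0x84 [1]=0xe7 [2]=0xa8 [3]=0x5e (little-endian) → word 0x5ea8e784
bank [0+:4] = (word>>0) & 0xf = 4
mode [4+:13] = (word>>4) & 0x1fff = 3704
tag [17+:7] = (word>>17) & 0x7f = 84
slot [24+:8] = (word>>24) & 0xff = 94  ←
slot signed 8b, MSB=0: value = 94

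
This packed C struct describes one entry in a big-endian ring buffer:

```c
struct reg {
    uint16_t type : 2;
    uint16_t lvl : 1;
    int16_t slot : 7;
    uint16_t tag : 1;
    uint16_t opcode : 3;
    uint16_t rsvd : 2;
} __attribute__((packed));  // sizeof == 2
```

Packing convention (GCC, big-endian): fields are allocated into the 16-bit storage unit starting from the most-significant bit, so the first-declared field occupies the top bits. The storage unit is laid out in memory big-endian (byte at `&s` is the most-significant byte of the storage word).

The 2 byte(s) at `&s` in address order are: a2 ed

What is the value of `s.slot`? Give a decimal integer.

[0]=0xa2 [1]=0xed (big-endian) → word 0xa2ed
type [14+:2] = (word>>14) & 0x3 = 2
lvl [13+:1] = (word>>13) & 0x1 = 1
slot [6+:7] = (word>>6) & 0x7f = 11  ←
tag [5+:1] = (word>>5) & 0x1 = 1
opcode [2+:3] = (word>>2) & 0x7 = 3
rsvd [0+:2] = (word>>0) & 0x3 = 1
slot signed 7b, MSB=0: value = 11

11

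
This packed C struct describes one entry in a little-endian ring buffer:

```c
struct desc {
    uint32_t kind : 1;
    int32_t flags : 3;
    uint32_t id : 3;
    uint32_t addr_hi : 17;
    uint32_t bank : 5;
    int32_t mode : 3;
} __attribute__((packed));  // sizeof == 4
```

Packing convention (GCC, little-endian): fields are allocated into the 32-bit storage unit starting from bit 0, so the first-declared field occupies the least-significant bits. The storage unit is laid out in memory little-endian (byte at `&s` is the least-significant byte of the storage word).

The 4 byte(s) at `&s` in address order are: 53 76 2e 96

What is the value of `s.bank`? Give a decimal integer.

22

[0]=0x53 [1]=0x76 [2]=0x2e [3]=0x96 (little-endian) → word 0x962e7653
kind:1 @ bit 0 → (0x962e7653>>0)&0x1 = 0x1
flags:3 @ bit 1 → (0x962e7653>>1)&0x7 = 0x1
id:3 @ bit 4 → (0x962e7653>>4)&0x7 = 0x5
addr_hi:17 @ bit 7 → (0x962e7653>>7)&0x1ffff = 0x5cec
bank:5 @ bit 24 → (0x962e7653>>24)&0x1f = 0x16  ←
mode:3 @ bit 29 → (0x962e7653>>29)&0x7 = 0x4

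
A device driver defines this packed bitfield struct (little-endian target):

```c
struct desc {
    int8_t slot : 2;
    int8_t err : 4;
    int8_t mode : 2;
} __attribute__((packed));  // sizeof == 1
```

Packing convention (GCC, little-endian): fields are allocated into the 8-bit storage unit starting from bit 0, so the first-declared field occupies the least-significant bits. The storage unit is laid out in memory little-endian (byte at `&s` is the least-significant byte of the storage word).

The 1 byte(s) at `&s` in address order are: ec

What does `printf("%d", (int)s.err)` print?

[0]=0xec (little-endian) → word 0xec
slot:2 @ bit 0 → (0xec>>0)&0x3 = 0x0
err:4 @ bit 2 → (0xec>>2)&0xf = 0xb  ←
mode:2 @ bit 6 → (0xec>>6)&0x3 = 0x3
err signed 4b, MSB=1: 11 - 16 = -5

-5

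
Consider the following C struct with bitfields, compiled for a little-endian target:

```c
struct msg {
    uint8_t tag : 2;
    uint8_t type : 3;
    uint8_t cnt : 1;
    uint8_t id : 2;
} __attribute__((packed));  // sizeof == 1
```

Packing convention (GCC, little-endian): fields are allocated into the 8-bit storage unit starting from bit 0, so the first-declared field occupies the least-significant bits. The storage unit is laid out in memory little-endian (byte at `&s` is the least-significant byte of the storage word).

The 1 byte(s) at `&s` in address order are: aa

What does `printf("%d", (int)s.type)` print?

[0]=0xaa (little-endian) → word 0xaa
tag:2 @ bit 0 → (0xaa>>0)&0x3 = 0x2
type:3 @ bit 2 → (0xaa>>2)&0x7 = 0x2  ←
cnt:1 @ bit 5 → (0xaa>>5)&0x1 = 0x1
id:2 @ bit 6 → (0xaa>>6)&0x3 = 0x2

2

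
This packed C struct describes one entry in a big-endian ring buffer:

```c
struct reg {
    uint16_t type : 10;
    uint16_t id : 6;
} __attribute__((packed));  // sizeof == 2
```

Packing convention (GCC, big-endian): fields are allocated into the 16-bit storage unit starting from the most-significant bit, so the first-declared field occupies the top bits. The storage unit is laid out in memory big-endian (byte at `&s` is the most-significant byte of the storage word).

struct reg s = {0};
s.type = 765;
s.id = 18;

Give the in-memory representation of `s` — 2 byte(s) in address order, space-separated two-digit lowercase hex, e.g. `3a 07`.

bf 52

type (10b) val=765 bits=0x2fd at bit 6: 0xbf40
id (6b) val=18 bits=0x12 at bit 0: 0xbf52
word = 0xbf52 → big-endian bytes:
  [0]=0xbf  [1]=0x52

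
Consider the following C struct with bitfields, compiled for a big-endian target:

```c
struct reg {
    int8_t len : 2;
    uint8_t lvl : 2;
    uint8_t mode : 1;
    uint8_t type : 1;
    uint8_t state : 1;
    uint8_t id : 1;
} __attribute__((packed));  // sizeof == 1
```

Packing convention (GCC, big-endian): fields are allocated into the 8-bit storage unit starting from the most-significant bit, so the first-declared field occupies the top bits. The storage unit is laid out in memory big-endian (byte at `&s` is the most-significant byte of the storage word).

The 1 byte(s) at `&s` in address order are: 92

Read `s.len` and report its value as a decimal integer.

[0]=0x92 (big-endian) → word 0x92
len:2 @ bit 6 → (0x92>>6)&0x3 = 0x2  ←
lvl:2 @ bit 4 → (0x92>>4)&0x3 = 0x1
mode:1 @ bit 3 → (0x92>>3)&0x1 = 0x0
type:1 @ bit 2 → (0x92>>2)&0x1 = 0x0
state:1 @ bit 1 → (0x92>>1)&0x1 = 0x1
id:1 @ bit 0 → (0x92>>0)&0x1 = 0x0
len signed 2b, MSB=1: 2 - 4 = -2

-2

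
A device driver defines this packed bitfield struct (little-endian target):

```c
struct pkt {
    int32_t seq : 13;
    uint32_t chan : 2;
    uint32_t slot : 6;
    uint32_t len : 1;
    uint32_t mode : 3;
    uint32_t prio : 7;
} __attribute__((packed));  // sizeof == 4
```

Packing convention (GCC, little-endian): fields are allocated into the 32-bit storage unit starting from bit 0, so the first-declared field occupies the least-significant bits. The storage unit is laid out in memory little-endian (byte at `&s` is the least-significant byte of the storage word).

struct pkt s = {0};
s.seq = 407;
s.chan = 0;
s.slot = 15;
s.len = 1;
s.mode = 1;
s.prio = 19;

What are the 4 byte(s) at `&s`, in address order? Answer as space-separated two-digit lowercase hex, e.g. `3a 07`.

97 81 67 26

seq:13 = 407 → 0x197 << 0 → word 0x00000197
chan:2 = 0 → 0x0 << 13 → word 0x00000197
slot:6 = 15 → 0xf << 15 → word 0x00078197
len:1 = 1 → 0x1 << 21 → word 0x00278197
mode:3 = 1 → 0x1 << 22 → word 0x00678197
prio:7 = 19 → 0x13 << 25 → word 0x26678197
word = 0x26678197 → little-endian bytes:
  [0]=0x97  [1]=0x81  [2]=0x67  [3]=0x26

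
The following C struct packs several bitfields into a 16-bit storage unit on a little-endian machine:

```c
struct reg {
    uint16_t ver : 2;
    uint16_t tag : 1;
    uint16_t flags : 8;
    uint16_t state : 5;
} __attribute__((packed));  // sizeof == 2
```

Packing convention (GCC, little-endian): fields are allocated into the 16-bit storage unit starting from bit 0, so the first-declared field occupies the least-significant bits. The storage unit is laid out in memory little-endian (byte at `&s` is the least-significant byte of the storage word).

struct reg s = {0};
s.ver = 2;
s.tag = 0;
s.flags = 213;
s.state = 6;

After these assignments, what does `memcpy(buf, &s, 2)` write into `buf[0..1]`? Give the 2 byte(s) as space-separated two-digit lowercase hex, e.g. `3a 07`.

[0+:2] ver=2 & 0x3 = 0x2; word=0x0002
[2+:1] tag=0 & 0x1 = 0x0; word=0x0002
[3+:8] flags=213 & 0xff = 0xd5; word=0x06aa
[11+:5] state=6 & 0x1f = 0x6; word=0x36aa
word = 0x36aa → little-endian bytes:
  [0]=0xaa  [1]=0x36

aa 36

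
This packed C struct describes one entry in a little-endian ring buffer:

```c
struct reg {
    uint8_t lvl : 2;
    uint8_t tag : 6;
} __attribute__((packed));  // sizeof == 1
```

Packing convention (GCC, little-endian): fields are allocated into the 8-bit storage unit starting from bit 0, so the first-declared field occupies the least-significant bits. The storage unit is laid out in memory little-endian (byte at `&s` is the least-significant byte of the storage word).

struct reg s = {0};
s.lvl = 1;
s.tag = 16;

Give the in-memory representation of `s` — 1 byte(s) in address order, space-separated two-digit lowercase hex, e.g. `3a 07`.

41

lvl:2 = 1 → 0x1 << 0 → word 0x01
tag:6 = 16 → 0x10 << 2 → word 0x41
word = 0x41 → little-endian bytes:
  [0]=0x41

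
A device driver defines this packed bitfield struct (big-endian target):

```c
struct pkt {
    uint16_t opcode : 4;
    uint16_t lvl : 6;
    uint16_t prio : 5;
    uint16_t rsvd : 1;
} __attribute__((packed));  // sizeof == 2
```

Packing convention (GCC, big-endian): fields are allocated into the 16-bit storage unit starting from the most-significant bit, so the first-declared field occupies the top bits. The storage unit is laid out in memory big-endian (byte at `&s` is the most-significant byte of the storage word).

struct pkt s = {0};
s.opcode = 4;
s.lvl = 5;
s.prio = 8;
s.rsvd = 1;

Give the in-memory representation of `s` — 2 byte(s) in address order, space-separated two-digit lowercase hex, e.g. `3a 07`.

opcode:4 = 4 → 0x4 << 12 → word 0x4000
lvl:6 = 5 → 0x5 << 6 → word 0x4140
prio:5 = 8 → 0x8 << 1 → word 0x4150
rsvd:1 = 1 → 0x1 << 0 → word 0x4151
word = 0x4151 → big-endian bytes:
  [0]=0x41  [1]=0x51

41 51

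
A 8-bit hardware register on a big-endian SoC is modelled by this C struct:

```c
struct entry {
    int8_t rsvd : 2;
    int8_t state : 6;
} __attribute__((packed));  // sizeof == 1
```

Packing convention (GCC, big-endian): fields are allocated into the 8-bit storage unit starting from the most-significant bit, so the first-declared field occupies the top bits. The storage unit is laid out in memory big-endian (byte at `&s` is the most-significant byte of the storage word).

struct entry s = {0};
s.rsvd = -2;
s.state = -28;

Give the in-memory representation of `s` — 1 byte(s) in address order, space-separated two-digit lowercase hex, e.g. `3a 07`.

a4

rsvd:2 = -2 → 0x2 << 6 → word 0x80
state:6 = -28 → 0x24 << 0 → word 0xa4
word = 0xa4 → big-endian bytes:
  [0]=0xa4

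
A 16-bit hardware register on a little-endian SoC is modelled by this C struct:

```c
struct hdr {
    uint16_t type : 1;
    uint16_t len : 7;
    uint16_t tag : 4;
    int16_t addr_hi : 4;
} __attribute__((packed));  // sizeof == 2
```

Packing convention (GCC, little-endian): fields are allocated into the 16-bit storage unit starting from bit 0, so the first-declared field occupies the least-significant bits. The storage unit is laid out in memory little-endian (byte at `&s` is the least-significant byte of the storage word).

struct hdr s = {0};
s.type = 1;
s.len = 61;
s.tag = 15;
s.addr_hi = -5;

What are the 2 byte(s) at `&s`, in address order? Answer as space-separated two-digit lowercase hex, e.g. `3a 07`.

[0+:1] type=1 & 0x1 = 0x1; word=0x0001
[1+:7] len=61 & 0x7f = 0x3d; word=0x007b
[8+:4] tag=15 & 0xf = 0xf; word=0x0f7b
[12+:4] addr_hi=-5 & 0xf = 0xb; word=0xbf7b
word = 0xbf7b → little-endian bytes:
  [0]=0x7b  [1]=0xbf

7b bf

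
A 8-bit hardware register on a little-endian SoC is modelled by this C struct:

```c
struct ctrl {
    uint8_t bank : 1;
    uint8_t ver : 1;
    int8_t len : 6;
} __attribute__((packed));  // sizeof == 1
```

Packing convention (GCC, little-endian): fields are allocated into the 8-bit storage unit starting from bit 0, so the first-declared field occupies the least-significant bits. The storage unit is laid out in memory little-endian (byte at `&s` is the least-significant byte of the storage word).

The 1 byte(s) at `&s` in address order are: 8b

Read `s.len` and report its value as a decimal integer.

[0]=0x8b (little-endian) → word 0x8b
bank [0+:1] = (word>>0) & 0x1 = 1
ver [1+:1] = (word>>1) & 0x1 = 1
len [2+:6] = (word>>2) & 0x3f = 34  ←
len signed 6b, MSB=1: 34 - 64 = -30

-30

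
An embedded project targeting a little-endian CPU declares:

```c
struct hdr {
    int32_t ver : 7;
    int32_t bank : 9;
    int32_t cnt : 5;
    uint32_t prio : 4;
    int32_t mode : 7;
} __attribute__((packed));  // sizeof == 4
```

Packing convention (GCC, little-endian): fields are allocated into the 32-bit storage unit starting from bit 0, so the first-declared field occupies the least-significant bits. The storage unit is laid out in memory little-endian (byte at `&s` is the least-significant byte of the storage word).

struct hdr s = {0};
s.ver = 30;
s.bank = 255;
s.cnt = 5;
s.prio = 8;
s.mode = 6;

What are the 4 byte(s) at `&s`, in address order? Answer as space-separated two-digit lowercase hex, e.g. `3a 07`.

ver (7b) val=30 bits=0x1e at bit 0: 0x0000001e
bank (9b) val=255 bits=0xff at bit 7: 0x00007f9e
cnt (5b) val=5 bits=0x5 at bit 16: 0x00057f9e
prio (4b) val=8 bits=0x8 at bit 21: 0x01057f9e
mode (7b) val=6 bits=0x6 at bit 25: 0x0d057f9e
word = 0x0d057f9e → little-endian bytes:
  [0]=0x9e  [1]=0x7f  [2]=0x05  [3]=0x0d

9e 7f 05 0d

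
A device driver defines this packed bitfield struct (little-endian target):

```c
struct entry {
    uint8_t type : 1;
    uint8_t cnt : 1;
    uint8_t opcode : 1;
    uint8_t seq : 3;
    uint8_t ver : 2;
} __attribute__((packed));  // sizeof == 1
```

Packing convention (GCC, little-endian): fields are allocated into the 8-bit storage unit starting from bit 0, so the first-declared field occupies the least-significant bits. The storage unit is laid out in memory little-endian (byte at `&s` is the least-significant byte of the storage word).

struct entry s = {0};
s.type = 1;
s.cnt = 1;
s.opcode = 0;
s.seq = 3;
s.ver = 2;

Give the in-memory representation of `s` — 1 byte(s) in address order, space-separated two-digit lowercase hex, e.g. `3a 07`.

type:1 = 1 → 0x1 << 0 → word 0x01
cnt:1 = 1 → 0x1 << 1 → word 0x03
opcode:1 = 0 → 0x0 << 2 → word 0x03
seq:3 = 3 → 0x3 << 3 → word 0x1b
ver:2 = 2 → 0x2 << 6 → word 0x9b
word = 0x9b → little-endian bytes:
  [0]=0x9b

9b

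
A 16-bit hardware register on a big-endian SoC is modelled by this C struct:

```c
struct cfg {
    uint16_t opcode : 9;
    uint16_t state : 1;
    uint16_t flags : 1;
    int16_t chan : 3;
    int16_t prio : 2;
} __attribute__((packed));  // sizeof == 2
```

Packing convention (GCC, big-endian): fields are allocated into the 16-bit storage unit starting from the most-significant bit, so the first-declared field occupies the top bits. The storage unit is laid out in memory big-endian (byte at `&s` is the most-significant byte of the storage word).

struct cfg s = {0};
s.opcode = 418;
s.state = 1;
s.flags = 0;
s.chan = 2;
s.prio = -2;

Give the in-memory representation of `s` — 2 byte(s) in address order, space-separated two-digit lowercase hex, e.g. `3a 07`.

d1 4a

[7+:9] opcode=418 & 0x1ff = 0x1a2; word=0xd100
[6+:1] state=1 & 0x1 = 0x1; word=0xd140
[5+:1] flags=0 & 0x1 = 0x0; word=0xd140
[2+:3] chan=2 & 0x7 = 0x2; word=0xd148
[0+:2] prio=-2 & 0x3 = 0x2; word=0xd14a
word = 0xd14a → big-endian bytes:
  [0]=0xd1  [1]=0x4a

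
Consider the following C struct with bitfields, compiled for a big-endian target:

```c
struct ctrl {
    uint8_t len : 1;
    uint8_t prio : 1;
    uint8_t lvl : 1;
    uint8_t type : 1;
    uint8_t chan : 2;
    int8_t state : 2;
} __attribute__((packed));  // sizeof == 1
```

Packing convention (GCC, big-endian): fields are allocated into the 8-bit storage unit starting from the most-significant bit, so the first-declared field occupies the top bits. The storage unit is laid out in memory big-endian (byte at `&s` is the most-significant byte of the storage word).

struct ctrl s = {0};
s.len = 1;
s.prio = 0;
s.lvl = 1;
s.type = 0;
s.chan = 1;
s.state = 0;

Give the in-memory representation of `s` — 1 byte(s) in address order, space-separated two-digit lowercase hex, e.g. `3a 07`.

len:1 = 1 → 0x1 << 7 → word 0x80
prio:1 = 0 → 0x0 << 6 → word 0x80
lvl:1 = 1 → 0x1 << 5 → word 0xa0
type:1 = 0 → 0x0 << 4 → word 0xa0
chan:2 = 1 → 0x1 << 2 → word 0xa4
state:2 = 0 → 0x0 << 0 → word 0xa4
word = 0xa4 → big-endian bytes:
  [0]=0xa4

a4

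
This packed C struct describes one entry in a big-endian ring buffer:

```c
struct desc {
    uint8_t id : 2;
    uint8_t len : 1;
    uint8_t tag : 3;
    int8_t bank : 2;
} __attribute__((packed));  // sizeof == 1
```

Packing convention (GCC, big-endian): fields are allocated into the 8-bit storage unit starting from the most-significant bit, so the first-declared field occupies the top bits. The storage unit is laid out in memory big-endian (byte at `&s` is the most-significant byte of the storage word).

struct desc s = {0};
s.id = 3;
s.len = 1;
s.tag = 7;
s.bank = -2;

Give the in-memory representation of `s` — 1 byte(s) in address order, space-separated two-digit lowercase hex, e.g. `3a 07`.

id (2b) val=3 bits=0x3 at bit 6: 0xc0
len (1b) val=1 bits=0x1 at bit 5: 0xe0
tag (3b) val=7 bits=0x7 at bit 2: 0xfc
bank (2b) val=-2 bits=0x2 at bit 0: 0xfe
word = 0xfe → big-endian bytes:
  [0]=0xfe

fe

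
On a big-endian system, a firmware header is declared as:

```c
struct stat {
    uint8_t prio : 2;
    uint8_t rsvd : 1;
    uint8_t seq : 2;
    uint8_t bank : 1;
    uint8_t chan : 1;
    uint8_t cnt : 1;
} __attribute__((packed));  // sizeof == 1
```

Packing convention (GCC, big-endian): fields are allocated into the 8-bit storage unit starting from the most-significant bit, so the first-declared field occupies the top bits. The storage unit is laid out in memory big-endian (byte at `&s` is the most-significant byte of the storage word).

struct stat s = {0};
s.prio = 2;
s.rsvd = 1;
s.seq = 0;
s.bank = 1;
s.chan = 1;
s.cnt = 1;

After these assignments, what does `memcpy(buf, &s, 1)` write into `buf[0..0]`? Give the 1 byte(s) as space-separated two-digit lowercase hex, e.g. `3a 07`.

a7

[6+:2] prio=2 & 0x3 = 0x2; word=0x80
[5+:1] rsvd=1 & 0x1 = 0x1; word=0xa0
[3+:2] seq=0 & 0x3 = 0x0; word=0xa0
[2+:1] bank=1 & 0x1 = 0x1; word=0xa4
[1+:1] chan=1 & 0x1 = 0x1; word=0xa6
[0+:1] cnt=1 & 0x1 = 0x1; word=0xa7
word = 0xa7 → big-endian bytes:
  [0]=0xa7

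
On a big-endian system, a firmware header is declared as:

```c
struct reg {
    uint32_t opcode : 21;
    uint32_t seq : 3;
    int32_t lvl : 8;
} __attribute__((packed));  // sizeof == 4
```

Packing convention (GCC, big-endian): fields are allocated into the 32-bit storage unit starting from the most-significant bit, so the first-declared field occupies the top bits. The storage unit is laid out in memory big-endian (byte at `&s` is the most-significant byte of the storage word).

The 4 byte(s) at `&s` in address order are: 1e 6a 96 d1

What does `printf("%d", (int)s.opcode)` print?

249170

[0]=0x1e [1]=0x6a [2]=0x96 [3]=0xd1 (big-endian) → word 0x1e6a96d1
opcode:21 @ bit 11 → (0x1e6a96d1>>11)&0x1fffff = 0x3cd52  ←
seq:3 @ bit 8 → (0x1e6a96d1>>8)&0x7 = 0x6
lvl:8 @ bit 0 → (0x1e6a96d1>>0)&0xff = 0xd1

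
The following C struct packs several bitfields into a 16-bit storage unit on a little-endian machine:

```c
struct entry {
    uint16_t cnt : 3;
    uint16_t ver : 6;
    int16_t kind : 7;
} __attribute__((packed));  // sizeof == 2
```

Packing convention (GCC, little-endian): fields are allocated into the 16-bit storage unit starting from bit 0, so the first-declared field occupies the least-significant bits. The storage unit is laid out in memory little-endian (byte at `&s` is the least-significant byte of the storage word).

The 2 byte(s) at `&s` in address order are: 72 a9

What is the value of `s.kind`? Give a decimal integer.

-44

[0]=0x72 [1]=0xa9 (little-endian) → word 0xa972
cnt:3 @ bit 0 → (0xa972>>0)&0x7 = 0x2
ver:6 @ bit 3 → (0xa972>>3)&0x3f = 0x2e
kind:7 @ bit 9 → (0xa972>>9)&0x7f = 0x54  ←
kind signed 7b, MSB=1: 84 - 128 = -44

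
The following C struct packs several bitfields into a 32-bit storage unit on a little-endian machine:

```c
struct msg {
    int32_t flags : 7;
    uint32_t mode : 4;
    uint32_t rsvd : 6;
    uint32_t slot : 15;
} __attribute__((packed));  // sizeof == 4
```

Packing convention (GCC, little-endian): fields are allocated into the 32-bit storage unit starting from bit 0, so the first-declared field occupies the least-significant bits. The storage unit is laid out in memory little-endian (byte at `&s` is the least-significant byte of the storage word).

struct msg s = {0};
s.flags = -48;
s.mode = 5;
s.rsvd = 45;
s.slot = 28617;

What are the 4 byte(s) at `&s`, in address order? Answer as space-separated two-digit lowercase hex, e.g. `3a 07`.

[0+:7] flags=-48 & 0x7f = 0x50; word=0x00000050
[7+:4] mode=5 & 0xf = 0x5; word=0x000002d0
[11+:6] rsvd=45 & 0x3f = 0x2d; word=0x00016ad0
[17+:15] slot=28617 & 0x7fff = 0x6fc9; word=0xdf936ad0
word = 0xdf936ad0 → little-endian bytes:
  [0]=0xd0  [1]=0x6a  [2]=0x93  [3]=0xdf

d0 6a 93 df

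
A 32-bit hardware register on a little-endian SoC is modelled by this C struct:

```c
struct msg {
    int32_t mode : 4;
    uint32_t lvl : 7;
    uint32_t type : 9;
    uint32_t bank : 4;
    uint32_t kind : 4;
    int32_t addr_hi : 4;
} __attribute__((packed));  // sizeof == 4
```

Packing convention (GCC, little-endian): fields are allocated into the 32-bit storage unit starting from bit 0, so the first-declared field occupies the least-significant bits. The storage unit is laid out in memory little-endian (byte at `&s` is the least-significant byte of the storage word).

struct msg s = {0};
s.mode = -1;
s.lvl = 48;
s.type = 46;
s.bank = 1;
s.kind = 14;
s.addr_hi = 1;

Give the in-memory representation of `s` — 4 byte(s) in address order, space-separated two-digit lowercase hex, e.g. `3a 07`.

0f 73 11 1e

mode:4 = -1 → 0xf << 0 → word 0x0000000f
lvl:7 = 48 → 0x30 << 4 → word 0x0000030f
type:9 = 46 → 0x2e << 11 → word 0x0001730f
bank:4 = 1 → 0x1 << 20 → word 0x0011730f
kind:4 = 14 → 0xe << 24 → word 0x0e11730f
addr_hi:4 = 1 → 0x1 << 28 → word 0x1e11730f
word = 0x1e11730f → little-endian bytes:
  [0]=0x0f  [1]=0x73  [2]=0x11  [3]=0x1e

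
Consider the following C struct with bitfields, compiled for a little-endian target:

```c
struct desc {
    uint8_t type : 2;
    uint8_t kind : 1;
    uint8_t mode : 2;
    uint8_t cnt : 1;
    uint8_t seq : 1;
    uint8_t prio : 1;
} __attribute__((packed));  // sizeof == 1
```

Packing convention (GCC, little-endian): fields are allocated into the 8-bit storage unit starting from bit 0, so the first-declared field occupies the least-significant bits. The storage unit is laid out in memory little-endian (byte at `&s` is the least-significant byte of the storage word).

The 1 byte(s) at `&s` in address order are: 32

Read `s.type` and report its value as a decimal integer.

2

[0]=0x32 (little-endian) → word 0x32
type [0+:2] = (word>>0) & 0x3 = 2  ←
kind [2+:1] = (word>>2) & 0x1 = 0
mode [3+:2] = (word>>3) & 0x3 = 2
cnt [5+:1] = (word>>5) & 0x1 = 1
seq [6+:1] = (word>>6) & 0x1 = 0
prio [7+:1] = (word>>7) & 0x1 = 0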